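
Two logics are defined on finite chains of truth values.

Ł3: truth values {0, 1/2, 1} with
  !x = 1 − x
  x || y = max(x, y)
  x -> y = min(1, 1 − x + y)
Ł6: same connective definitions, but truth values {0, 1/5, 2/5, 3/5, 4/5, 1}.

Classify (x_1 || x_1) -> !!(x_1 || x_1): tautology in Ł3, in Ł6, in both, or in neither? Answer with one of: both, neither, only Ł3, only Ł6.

both

In Ł3: every assignment gives 1 — tautology.
In Ł6: every assignment gives 1 — tautology.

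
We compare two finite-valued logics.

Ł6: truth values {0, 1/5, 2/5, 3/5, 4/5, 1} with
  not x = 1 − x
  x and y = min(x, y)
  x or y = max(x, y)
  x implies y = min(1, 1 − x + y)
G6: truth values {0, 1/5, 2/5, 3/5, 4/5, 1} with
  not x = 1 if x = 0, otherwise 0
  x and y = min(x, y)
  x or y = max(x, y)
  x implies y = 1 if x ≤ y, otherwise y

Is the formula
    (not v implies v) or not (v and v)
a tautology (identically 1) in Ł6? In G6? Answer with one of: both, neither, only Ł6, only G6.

only G6

In Ł6: at v = 1/5 the value is 4/5 — not a tautology.
In G6: every assignment gives 1 — tautology.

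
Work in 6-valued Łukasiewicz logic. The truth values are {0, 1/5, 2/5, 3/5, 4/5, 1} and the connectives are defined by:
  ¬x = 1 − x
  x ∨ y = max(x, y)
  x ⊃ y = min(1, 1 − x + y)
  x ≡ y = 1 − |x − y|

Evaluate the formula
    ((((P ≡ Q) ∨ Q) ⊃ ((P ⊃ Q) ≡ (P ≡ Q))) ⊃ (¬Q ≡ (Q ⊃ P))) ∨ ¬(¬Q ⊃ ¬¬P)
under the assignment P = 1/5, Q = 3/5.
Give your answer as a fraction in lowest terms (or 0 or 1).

4/5

P ≡ Q = 1/5 ≡ 3/5 = 3/5
(P ≡ Q) ∨ Q = 3/5 ∨ 3/5 = 3/5
P ⊃ Q = 1/5 ⊃ 3/5 = 1
P ≡ Q = 1/5 ≡ 3/5 = 3/5
(P ⊃ Q) ≡ (P ≡ Q) = 1 ≡ 3/5 = 3/5
((P ≡ Q) ∨ Q) ⊃ ((P ⊃ Q) ≡ (P ≡ Q)) = 3/5 ⊃ 3/5 = 1
¬Q = ¬3/5 = 2/5
Q ⊃ P = 3/5 ⊃ 1/5 = 3/5
¬Q ≡ (Q ⊃ P) = 2/5 ≡ 3/5 = 4/5
(((P ≡ Q) ∨ Q) ⊃ ((P ⊃ Q) ≡ (P ≡ Q))) ⊃ (¬Q ≡ (Q ⊃ P)) = 1 ⊃ 4/5 = 4/5
¬Q = ¬3/5 = 2/5
¬P = ¬1/5 = 4/5
¬¬P = ¬4/5 = 1/5
¬Q ⊃ ¬¬P = 2/5 ⊃ 1/5 = 4/5
¬(¬Q ⊃ ¬¬P) = ¬4/5 = 1/5
((((P ≡ Q) ∨ Q) ⊃ ((P ⊃ Q) ≡ (P ≡ Q))) ⊃ (¬Q ≡ (Q ⊃ P))) ∨ ¬(¬Q ⊃ ¬¬P) = 4/5 ∨ 1/5 = 4/5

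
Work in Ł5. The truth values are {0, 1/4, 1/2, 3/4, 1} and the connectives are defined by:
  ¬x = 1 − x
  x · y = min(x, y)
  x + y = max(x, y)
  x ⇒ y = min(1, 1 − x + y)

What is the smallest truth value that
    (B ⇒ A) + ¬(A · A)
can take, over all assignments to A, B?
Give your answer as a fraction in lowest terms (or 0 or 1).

1/2

Take A = 1/2, B = 1:
B ⇒ A = 1 ⇒ 1/2 = 1/2
A · A = 1/2 · 1/2 = 1/2
¬(A · A) = ¬1/2 = 1/2
(B ⇒ A) + ¬(A · A) = 1/2 + 1/2 = 1/2
No assignment yields a value below 1/2, so this is the minimum.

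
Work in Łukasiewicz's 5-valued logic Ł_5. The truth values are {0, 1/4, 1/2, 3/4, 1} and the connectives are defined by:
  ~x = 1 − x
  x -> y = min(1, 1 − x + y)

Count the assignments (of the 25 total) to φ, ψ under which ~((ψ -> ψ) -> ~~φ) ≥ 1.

5

value 1: 5 assignments (counts)
value 3/4: 5 assignments
value 1/2: 5 assignments
value 1/4: 5 assignments
value 0: 5 assignments
So 5 of the 25 assignments meet the threshold.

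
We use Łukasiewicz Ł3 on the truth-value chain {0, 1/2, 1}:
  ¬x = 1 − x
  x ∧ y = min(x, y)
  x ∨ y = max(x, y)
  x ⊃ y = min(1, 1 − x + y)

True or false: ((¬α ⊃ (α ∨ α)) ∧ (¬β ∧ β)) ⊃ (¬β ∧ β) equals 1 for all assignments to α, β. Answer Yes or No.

Yes

α = 0, β = 0 ↦ 1
α = 0, β = 1/2 ↦ 1
α = 0, β = 1 ↦ 1
α = 1/2, β = 0 ↦ 1
α = 1/2, β = 1/2 ↦ 1
α = 1/2, β = 1 ↦ 1
α = 1, β = 0 ↦ 1
α = 1, β = 1/2 ↦ 1
α = 1, β = 1 ↦ 1
Every assignment gives a value ≥ 1.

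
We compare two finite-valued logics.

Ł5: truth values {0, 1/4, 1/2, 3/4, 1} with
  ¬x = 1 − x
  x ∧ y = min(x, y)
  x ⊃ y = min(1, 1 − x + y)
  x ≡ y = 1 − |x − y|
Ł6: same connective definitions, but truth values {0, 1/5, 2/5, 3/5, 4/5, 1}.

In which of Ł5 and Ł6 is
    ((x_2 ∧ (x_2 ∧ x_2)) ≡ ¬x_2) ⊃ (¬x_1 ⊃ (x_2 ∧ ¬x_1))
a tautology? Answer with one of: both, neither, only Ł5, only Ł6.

neither

In Ł5: at x_1 = 0, x_2 = 1/4 the value is 3/4 — not a tautology.
In Ł6: at x_1 = 0, x_2 = 1/5 the value is 4/5 — not a tautology.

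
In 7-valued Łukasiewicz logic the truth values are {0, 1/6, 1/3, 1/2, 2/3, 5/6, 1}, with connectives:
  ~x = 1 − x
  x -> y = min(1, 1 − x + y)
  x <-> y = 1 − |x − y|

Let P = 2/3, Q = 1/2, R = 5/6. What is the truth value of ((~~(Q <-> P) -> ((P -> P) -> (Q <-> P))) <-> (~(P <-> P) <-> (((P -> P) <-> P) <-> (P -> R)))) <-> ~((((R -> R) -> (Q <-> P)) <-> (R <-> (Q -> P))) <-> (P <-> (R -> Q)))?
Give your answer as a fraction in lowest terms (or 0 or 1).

2/3

Q <-> P = 1/2 <-> 2/3 = 5/6
~(Q <-> P) = ~5/6 = 1/6
~~(Q <-> P) = ~1/6 = 5/6
P -> P = 2/3 -> 2/3 = 1
Q <-> P = 1/2 <-> 2/3 = 5/6
(P -> P) -> (Q <-> P) = 1 -> 5/6 = 5/6
~~(Q <-> P) -> ((P -> P) -> (Q <-> P)) = 5/6 -> 5/6 = 1
P <-> P = 2/3 <-> 2/3 = 1
~(P <-> P) = ~1 = 0
P -> P = 2/3 -> 2/3 = 1
(P -> P) <-> P = 1 <-> 2/3 = 2/3
P -> R = 2/3 -> 5/6 = 1
((P -> P) <-> P) <-> (P -> R) = 2/3 <-> 1 = 2/3
~(P <-> P) <-> (((P -> P) <-> P) <-> (P -> R)) = 0 <-> 2/3 = 1/3
(~~(Q <-> P) -> ((P -> P) -> (Q <-> P))) <-> (~(P <-> P) <-> (((P -> P) <-> P) <-> (P -> R))) = 1 <-> 1/3 = 1/3
R -> R = 5/6 -> 5/6 = 1
Q <-> P = 1/2 <-> 2/3 = 5/6
(R -> R) -> (Q <-> P) = 1 -> 5/6 = 5/6
Q -> P = 1/2 -> 2/3 = 1
R <-> (Q -> P) = 5/6 <-> 1 = 5/6
((R -> R) -> (Q <-> P)) <-> (R <-> (Q -> P)) = 5/6 <-> 5/6 = 1
R -> Q = 5/6 -> 1/2 = 2/3
P <-> (R -> Q) = 2/3 <-> 2/3 = 1
(((R -> R) -> (Q <-> P)) <-> (R <-> (Q -> P))) <-> (P <-> (R -> Q)) = 1 <-> 1 = 1
~((((R -> R) -> (Q <-> P)) <-> (R <-> (Q -> P))) <-> (P <-> (R -> Q))) = ~1 = 0
((~~(Q <-> P) -> ((P -> P) -> (Q <-> P))) <-> (~(P <-> P) <-> (((P -> P) <-> P) <-> (P -> R)))) <-> ~((((R -> R) -> (Q <-> P)) <-> (R <-> (Q -> P))) <-> (P <-> (R -> Q))) = 1/3 <-> 0 = 2/3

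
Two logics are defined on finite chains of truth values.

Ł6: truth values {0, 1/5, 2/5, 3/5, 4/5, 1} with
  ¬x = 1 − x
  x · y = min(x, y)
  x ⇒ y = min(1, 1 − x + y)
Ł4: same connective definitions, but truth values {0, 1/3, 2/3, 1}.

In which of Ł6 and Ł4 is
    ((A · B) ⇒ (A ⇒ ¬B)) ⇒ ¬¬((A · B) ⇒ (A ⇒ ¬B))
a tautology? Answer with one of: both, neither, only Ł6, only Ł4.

both

In Ł6: every assignment gives 1 — tautology.
In Ł4: every assignment gives 1 — tautology.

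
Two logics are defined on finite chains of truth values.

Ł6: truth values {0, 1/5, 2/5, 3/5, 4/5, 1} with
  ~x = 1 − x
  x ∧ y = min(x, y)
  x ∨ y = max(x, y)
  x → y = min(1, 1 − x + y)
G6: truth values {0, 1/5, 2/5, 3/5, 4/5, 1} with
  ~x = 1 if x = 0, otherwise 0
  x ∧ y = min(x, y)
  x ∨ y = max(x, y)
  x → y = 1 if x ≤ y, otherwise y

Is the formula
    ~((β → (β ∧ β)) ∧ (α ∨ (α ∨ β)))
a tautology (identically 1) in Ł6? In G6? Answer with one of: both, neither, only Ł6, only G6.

In Ł6: at α = 0, β = 1/5 the value is 4/5 — not a tautology.
In G6: at α = 0, β = 1/5 the value is 0 — not a tautology.

neither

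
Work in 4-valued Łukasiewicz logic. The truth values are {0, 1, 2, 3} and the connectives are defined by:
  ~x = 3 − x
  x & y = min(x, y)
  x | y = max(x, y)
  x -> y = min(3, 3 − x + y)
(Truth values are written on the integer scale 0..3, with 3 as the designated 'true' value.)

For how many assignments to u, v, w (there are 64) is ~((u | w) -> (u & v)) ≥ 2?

value 3: 10 assignments (counts)
value 2: 16 assignments (counts)
value 1: 18 assignments
value 0: 20 assignments
So 26 of the 64 assignments meet the threshold.

26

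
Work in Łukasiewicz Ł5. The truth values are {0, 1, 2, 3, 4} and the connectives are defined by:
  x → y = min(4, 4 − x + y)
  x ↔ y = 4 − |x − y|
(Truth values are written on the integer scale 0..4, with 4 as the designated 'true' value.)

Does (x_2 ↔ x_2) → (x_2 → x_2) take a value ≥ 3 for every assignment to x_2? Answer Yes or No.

Yes

x_2 = 0 ↦ 4
x_2 = 1 ↦ 4
x_2 = 2 ↦ 4
x_2 = 3 ↦ 4
x_2 = 4 ↦ 4
Every assignment gives a value ≥ 3.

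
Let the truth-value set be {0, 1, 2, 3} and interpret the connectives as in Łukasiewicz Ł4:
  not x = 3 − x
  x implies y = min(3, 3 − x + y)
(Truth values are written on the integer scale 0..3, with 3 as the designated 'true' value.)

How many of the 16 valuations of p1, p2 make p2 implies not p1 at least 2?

13

p1 = 0, p2 = 0 ↦ 3  ≥
p1 = 0, p2 = 1 ↦ 3  ≥
p1 = 0, p2 = 2 ↦ 3  ≥
p1 = 0, p2 = 3 ↦ 3  ≥
p1 = 1, p2 = 0 ↦ 3  ≥
p1 = 1, p2 = 1 ↦ 3  ≥
p1 = 1, p2 = 2 ↦ 3  ≥
p1 = 1, p2 = 3 ↦ 2  ≥
p1 = 2, p2 = 0 ↦ 3  ≥
p1 = 2, p2 = 1 ↦ 3  ≥
p1 = 2, p2 = 2 ↦ 2  ≥
p1 = 2, p2 = 3 ↦ 1  <
p1 = 3, p2 = 0 ↦ 3  ≥
p1 = 3, p2 = 1 ↦ 2  ≥
p1 = 3, p2 = 2 ↦ 1  <
p1 = 3, p2 = 3 ↦ 0  <
So 13 of the 16 assignments meet the threshold.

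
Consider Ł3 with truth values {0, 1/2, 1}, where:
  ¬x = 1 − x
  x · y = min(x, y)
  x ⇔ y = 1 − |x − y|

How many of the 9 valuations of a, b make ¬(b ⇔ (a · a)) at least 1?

2

a = 0, b = 0 ↦ 0  <
a = 0, b = 1/2 ↦ 1/2  <
a = 0, b = 1 ↦ 1  ≥
a = 1/2, b = 0 ↦ 1/2  <
a = 1/2, b = 1/2 ↦ 0  <
a = 1/2, b = 1 ↦ 1/2  <
a = 1, b = 0 ↦ 1  ≥
a = 1, b = 1/2 ↦ 1/2  <
a = 1, b = 1 ↦ 0  <
So 2 of the 9 assignments meet the threshold.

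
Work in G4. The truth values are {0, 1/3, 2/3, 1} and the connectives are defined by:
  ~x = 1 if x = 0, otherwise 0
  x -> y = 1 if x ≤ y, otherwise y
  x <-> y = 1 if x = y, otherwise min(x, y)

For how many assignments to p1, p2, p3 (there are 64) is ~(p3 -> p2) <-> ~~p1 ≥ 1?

value 1: 22 assignments (counts)
value 0: 42 assignments
So 22 of the 64 assignments meet the threshold.

22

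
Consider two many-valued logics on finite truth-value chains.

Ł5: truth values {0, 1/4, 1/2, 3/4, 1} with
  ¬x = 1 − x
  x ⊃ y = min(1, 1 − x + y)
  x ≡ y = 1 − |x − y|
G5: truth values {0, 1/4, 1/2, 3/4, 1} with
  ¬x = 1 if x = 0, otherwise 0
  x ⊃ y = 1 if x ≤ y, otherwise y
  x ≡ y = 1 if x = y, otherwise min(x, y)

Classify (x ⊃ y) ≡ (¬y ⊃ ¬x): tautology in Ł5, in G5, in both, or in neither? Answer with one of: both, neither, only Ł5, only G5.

In Ł5: every assignment gives 1 — tautology.
In G5: at x = 1/2, y = 1/4 the value is 1/4 — not a tautology.

only Ł5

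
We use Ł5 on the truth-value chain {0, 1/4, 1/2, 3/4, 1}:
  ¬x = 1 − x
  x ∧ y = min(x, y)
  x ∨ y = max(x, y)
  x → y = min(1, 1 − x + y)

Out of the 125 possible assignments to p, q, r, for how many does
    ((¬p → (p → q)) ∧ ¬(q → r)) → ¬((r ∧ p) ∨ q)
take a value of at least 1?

95

value 1: 95 assignments (counts)
value 3/4: 10 assignments
value 1/2: 10 assignments
value 1/4: 5 assignments
value 0: 5 assignments
So 95 of the 125 assignments meet the threshold.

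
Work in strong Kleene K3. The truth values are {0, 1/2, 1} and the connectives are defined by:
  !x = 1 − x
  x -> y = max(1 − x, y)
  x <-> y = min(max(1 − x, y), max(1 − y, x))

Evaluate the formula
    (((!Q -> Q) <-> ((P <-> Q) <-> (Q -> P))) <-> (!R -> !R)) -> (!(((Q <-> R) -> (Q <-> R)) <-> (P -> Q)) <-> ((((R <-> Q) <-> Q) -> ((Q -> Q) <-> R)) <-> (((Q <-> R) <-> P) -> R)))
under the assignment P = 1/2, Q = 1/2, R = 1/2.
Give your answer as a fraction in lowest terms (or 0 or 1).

1/2

!Q = !1/2 = 1/2
!Q -> Q = 1/2 -> 1/2 = 1/2
P <-> Q = 1/2 <-> 1/2 = 1/2
Q -> P = 1/2 -> 1/2 = 1/2
(P <-> Q) <-> (Q -> P) = 1/2 <-> 1/2 = 1/2
(!Q -> Q) <-> ((P <-> Q) <-> (Q -> P)) = 1/2 <-> 1/2 = 1/2
!R = !1/2 = 1/2
!R = !1/2 = 1/2
!R -> !R = 1/2 -> 1/2 = 1/2
((!Q -> Q) <-> ((P <-> Q) <-> (Q -> P))) <-> (!R -> !R) = 1/2 <-> 1/2 = 1/2
Q <-> R = 1/2 <-> 1/2 = 1/2
Q <-> R = 1/2 <-> 1/2 = 1/2
(Q <-> R) -> (Q <-> R) = 1/2 -> 1/2 = 1/2
P -> Q = 1/2 -> 1/2 = 1/2
((Q <-> R) -> (Q <-> R)) <-> (P -> Q) = 1/2 <-> 1/2 = 1/2
!(((Q <-> R) -> (Q <-> R)) <-> (P -> Q)) = !1/2 = 1/2
R <-> Q = 1/2 <-> 1/2 = 1/2
(R <-> Q) <-> Q = 1/2 <-> 1/2 = 1/2
Q -> Q = 1/2 -> 1/2 = 1/2
(Q -> Q) <-> R = 1/2 <-> 1/2 = 1/2
((R <-> Q) <-> Q) -> ((Q -> Q) <-> R) = 1/2 -> 1/2 = 1/2
Q <-> R = 1/2 <-> 1/2 = 1/2
(Q <-> R) <-> P = 1/2 <-> 1/2 = 1/2
((Q <-> R) <-> P) -> R = 1/2 -> 1/2 = 1/2
(((R <-> Q) <-> Q) -> ((Q -> Q) <-> R)) <-> (((Q <-> R) <-> P) -> R) = 1/2 <-> 1/2 = 1/2
!(((Q <-> R) -> (Q <-> R)) <-> (P -> Q)) <-> ((((R <-> Q) <-> Q) -> ((Q -> Q) <-> R)) <-> (((Q <-> R) <-> P) -> R)) = 1/2 <-> 1/2 = 1/2
(((!Q -> Q) <-> ((P <-> Q) <-> (Q -> P))) <-> (!R -> !R)) -> (!(((Q <-> R) -> (Q <-> R)) <-> (P -> Q)) <-> ((((R <-> Q) <-> Q) -> ((Q -> Q) <-> R)) <-> (((Q <-> R) <-> P) -> R))) = 1/2 -> 1/2 = 1/2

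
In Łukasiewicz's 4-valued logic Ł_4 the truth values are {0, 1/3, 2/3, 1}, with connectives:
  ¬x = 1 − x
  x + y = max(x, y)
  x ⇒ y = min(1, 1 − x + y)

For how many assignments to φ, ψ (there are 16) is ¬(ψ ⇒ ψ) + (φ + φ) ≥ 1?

4

φ = 0, ψ = 0 ↦ 0  <
φ = 0, ψ = 1/3 ↦ 0  <
φ = 0, ψ = 2/3 ↦ 0  <
φ = 0, ψ = 1 ↦ 0  <
φ = 1/3, ψ = 0 ↦ 1/3  <
φ = 1/3, ψ = 1/3 ↦ 1/3  <
φ = 1/3, ψ = 2/3 ↦ 1/3  <
φ = 1/3, ψ = 1 ↦ 1/3  <
φ = 2/3, ψ = 0 ↦ 2/3  <
φ = 2/3, ψ = 1/3 ↦ 2/3  <
φ = 2/3, ψ = 2/3 ↦ 2/3  <
φ = 2/3, ψ = 1 ↦ 2/3  <
φ = 1, ψ = 0 ↦ 1  ≥
φ = 1, ψ = 1/3 ↦ 1  ≥
φ = 1, ψ = 2/3 ↦ 1  ≥
φ = 1, ψ = 1 ↦ 1  ≥
So 4 of the 16 assignments meet the threshold.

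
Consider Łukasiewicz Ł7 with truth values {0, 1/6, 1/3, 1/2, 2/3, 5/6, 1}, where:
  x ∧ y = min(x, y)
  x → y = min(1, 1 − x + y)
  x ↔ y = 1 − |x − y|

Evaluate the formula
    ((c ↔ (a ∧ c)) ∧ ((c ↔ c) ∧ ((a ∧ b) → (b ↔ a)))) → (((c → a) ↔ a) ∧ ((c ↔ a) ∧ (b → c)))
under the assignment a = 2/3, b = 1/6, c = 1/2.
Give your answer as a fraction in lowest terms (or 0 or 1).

2/3

a ∧ c = 2/3 ∧ 1/2 = 1/2
c ↔ (a ∧ c) = 1/2 ↔ 1/2 = 1
c ↔ c = 1/2 ↔ 1/2 = 1
a ∧ b = 2/3 ∧ 1/6 = 1/6
b ↔ a = 1/6 ↔ 2/3 = 1/2
(a ∧ b) → (b ↔ a) = 1/6 → 1/2 = 1
(c ↔ c) ∧ ((a ∧ b) → (b ↔ a)) = 1 ∧ 1 = 1
(c ↔ (a ∧ c)) ∧ ((c ↔ c) ∧ ((a ∧ b) → (b ↔ a))) = 1 ∧ 1 = 1
c → a = 1/2 → 2/3 = 1
(c → a) ↔ a = 1 ↔ 2/3 = 2/3
c ↔ a = 1/2 ↔ 2/3 = 5/6
b → c = 1/6 → 1/2 = 1
(c ↔ a) ∧ (b → c) = 5/6 ∧ 1 = 5/6
((c → a) ↔ a) ∧ ((c ↔ a) ∧ (b → c)) = 2/3 ∧ 5/6 = 2/3
((c ↔ (a ∧ c)) ∧ ((c ↔ c) ∧ ((a ∧ b) → (b ↔ a)))) → (((c → a) ↔ a) ∧ ((c ↔ a) ∧ (b → c))) = 1 → 2/3 = 2/3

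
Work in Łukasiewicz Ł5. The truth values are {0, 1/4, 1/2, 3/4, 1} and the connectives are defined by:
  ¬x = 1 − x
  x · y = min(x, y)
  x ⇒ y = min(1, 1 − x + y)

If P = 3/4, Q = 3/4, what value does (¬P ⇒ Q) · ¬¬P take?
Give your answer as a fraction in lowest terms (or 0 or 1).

3/4

¬P = ¬3/4 = 1/4
¬P ⇒ Q = 1/4 ⇒ 3/4 = 1
¬P = ¬3/4 = 1/4
¬¬P = ¬1/4 = 3/4
(¬P ⇒ Q) · ¬¬P = 1 · 3/4 = 3/4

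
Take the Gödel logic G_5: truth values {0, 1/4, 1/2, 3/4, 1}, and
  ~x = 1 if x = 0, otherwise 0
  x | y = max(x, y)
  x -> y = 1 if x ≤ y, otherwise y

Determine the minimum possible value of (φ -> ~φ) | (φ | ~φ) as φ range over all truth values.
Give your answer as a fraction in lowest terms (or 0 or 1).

1/4

Take φ = 1/4:
~φ = ~1/4 = 0
φ -> ~φ = 1/4 -> 0 = 0
~φ = ~1/4 = 0
φ | ~φ = 1/4 | 0 = 1/4
(φ -> ~φ) | (φ | ~φ) = 0 | 1/4 = 1/4
No assignment yields a value below 1/4, so this is the minimum.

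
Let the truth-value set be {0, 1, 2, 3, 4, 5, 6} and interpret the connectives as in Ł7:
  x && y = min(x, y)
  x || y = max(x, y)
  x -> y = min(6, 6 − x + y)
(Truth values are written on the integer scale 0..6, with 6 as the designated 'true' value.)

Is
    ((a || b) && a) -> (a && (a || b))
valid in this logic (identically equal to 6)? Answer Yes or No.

Yes

At a = 2, b = 2, for instance:
a || b = 2 || 2 = 2
(a || b) && a = 2 && 2 = 2
a && (a || b) = 2 && 2 = 2
((a || b) && a) -> (a && (a || b)) = 2 -> 2 = 6
and checking the remaining 48 assignments likewise gives ≥ 6 in every case.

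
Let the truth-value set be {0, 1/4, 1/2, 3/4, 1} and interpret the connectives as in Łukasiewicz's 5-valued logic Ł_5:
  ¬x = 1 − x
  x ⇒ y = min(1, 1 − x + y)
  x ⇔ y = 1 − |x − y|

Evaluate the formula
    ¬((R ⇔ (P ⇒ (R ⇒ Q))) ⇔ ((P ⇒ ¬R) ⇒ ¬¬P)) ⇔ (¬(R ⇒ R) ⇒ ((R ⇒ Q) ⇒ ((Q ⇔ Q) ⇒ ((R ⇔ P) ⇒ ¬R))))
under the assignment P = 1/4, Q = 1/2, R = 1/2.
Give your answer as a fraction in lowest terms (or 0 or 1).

R ⇒ Q = 1/2 ⇒ 1/2 = 1
P ⇒ (R ⇒ Q) = 1/4 ⇒ 1 = 1
R ⇔ (P ⇒ (R ⇒ Q)) = 1/2 ⇔ 1 = 1/2
¬R = ¬1/2 = 1/2
P ⇒ ¬R = 1/4 ⇒ 1/2 = 1
¬P = ¬1/4 = 3/4
¬¬P = ¬3/4 = 1/4
(P ⇒ ¬R) ⇒ ¬¬P = 1 ⇒ 1/4 = 1/4
(R ⇔ (P ⇒ (R ⇒ Q))) ⇔ ((P ⇒ ¬R) ⇒ ¬¬P) = 1/2 ⇔ 1/4 = 3/4
¬((R ⇔ (P ⇒ (R ⇒ Q))) ⇔ ((P ⇒ ¬R) ⇒ ¬¬P)) = ¬3/4 = 1/4
R ⇒ R = 1/2 ⇒ 1/2 = 1
¬(R ⇒ R) = ¬1 = 0
R ⇒ Q = 1/2 ⇒ 1/2 = 1
Q ⇔ Q = 1/2 ⇔ 1/2 = 1
R ⇔ P = 1/2 ⇔ 1/4 = 3/4
¬R = ¬1/2 = 1/2
(R ⇔ P) ⇒ ¬R = 3/4 ⇒ 1/2 = 3/4
(Q ⇔ Q) ⇒ ((R ⇔ P) ⇒ ¬R) = 1 ⇒ 3/4 = 3/4
(R ⇒ Q) ⇒ ((Q ⇔ Q) ⇒ ((R ⇔ P) ⇒ ¬R)) = 1 ⇒ 3/4 = 3/4
¬(R ⇒ R) ⇒ ((R ⇒ Q) ⇒ ((Q ⇔ Q) ⇒ ((R ⇔ P) ⇒ ¬R))) = 0 ⇒ 3/4 = 1
¬((R ⇔ (P ⇒ (R ⇒ Q))) ⇔ ((P ⇒ ¬R) ⇒ ¬¬P)) ⇔ (¬(R ⇒ R) ⇒ ((R ⇒ Q) ⇒ ((Q ⇔ Q) ⇒ ((R ⇔ P) ⇒ ¬R)))) = 1/4 ⇔ 1 = 1/4

1/4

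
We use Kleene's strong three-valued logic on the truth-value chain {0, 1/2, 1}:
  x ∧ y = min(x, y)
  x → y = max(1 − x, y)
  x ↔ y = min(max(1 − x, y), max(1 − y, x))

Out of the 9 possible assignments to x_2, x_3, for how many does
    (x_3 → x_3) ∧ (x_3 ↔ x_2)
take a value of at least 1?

2

x_2 = 0, x_3 = 0 ↦ 1  ≥
x_2 = 0, x_3 = 1/2 ↦ 1/2  <
x_2 = 0, x_3 = 1 ↦ 0  <
x_2 = 1/2, x_3 = 0 ↦ 1/2  <
x_2 = 1/2, x_3 = 1/2 ↦ 1/2  <
x_2 = 1/2, x_3 = 1 ↦ 1/2  <
x_2 = 1, x_3 = 0 ↦ 0  <
x_2 = 1, x_3 = 1/2 ↦ 1/2  <
x_2 = 1, x_3 = 1 ↦ 1  ≥
So 2 of the 9 assignments meet the threshold.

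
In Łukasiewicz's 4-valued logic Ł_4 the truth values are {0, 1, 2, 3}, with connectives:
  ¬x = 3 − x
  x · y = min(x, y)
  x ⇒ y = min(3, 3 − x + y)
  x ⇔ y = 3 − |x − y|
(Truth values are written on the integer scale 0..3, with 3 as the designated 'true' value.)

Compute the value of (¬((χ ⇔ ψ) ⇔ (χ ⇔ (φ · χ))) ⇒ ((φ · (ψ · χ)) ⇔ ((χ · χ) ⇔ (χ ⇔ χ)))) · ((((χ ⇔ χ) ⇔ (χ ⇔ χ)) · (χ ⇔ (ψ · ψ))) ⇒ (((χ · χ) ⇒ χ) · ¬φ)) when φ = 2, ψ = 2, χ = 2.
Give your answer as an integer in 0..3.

χ ⇔ ψ = 2 ⇔ 2 = 3
φ · χ = 2 · 2 = 2
χ ⇔ (φ · χ) = 2 ⇔ 2 = 3
(χ ⇔ ψ) ⇔ (χ ⇔ (φ · χ)) = 3 ⇔ 3 = 3
¬((χ ⇔ ψ) ⇔ (χ ⇔ (φ · χ))) = ¬3 = 0
ψ · χ = 2 · 2 = 2
φ · (ψ · χ) = 2 · 2 = 2
χ · χ = 2 · 2 = 2
χ ⇔ χ = 2 ⇔ 2 = 3
(χ · χ) ⇔ (χ ⇔ χ) = 2 ⇔ 3 = 2
(φ · (ψ · χ)) ⇔ ((χ · χ) ⇔ (χ ⇔ χ)) = 2 ⇔ 2 = 3
¬((χ ⇔ ψ) ⇔ (χ ⇔ (φ · χ))) ⇒ ((φ · (ψ · χ)) ⇔ ((χ · χ) ⇔ (χ ⇔ χ))) = 0 ⇒ 3 = 3
χ ⇔ χ = 2 ⇔ 2 = 3
χ ⇔ χ = 2 ⇔ 2 = 3
(χ ⇔ χ) ⇔ (χ ⇔ χ) = 3 ⇔ 3 = 3
ψ · ψ = 2 · 2 = 2
χ ⇔ (ψ · ψ) = 2 ⇔ 2 = 3
((χ ⇔ χ) ⇔ (χ ⇔ χ)) · (χ ⇔ (ψ · ψ)) = 3 · 3 = 3
χ · χ = 2 · 2 = 2
(χ · χ) ⇒ χ = 2 ⇒ 2 = 3
¬φ = ¬2 = 1
((χ · χ) ⇒ χ) · ¬φ = 3 · 1 = 1
(((χ ⇔ χ) ⇔ (χ ⇔ χ)) · (χ ⇔ (ψ · ψ))) ⇒ (((χ · χ) ⇒ χ) · ¬φ) = 3 ⇒ 1 = 1
(¬((χ ⇔ ψ) ⇔ (χ ⇔ (φ · χ))) ⇒ ((φ · (ψ · χ)) ⇔ ((χ · χ) ⇔ (χ ⇔ χ)))) · ((((χ ⇔ χ) ⇔ (χ ⇔ χ)) · (χ ⇔ (ψ · ψ))) ⇒ (((χ · χ) ⇒ χ) · ¬φ)) = 3 · 1 = 1

1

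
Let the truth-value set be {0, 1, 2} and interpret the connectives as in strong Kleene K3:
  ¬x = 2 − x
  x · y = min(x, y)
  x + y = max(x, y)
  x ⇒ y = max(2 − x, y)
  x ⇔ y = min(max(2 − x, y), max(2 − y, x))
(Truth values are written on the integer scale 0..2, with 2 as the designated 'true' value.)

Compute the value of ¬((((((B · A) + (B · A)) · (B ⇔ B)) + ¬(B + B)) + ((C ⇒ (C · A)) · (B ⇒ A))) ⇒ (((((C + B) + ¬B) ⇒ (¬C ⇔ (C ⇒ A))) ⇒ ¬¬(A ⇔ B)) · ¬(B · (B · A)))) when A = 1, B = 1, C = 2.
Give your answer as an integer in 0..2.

1

B · A = 1 · 1 = 1
B · A = 1 · 1 = 1
(B · A) + (B · A) = 1 + 1 = 1
B ⇔ B = 1 ⇔ 1 = 1
((B · A) + (B · A)) · (B ⇔ B) = 1 · 1 = 1
B + B = 1 + 1 = 1
¬(B + B) = ¬1 = 1
(((B · A) + (B · A)) · (B ⇔ B)) + ¬(B + B) = 1 + 1 = 1
C · A = 2 · 1 = 1
C ⇒ (C · A) = 2 ⇒ 1 = 1
B ⇒ A = 1 ⇒ 1 = 1
(C ⇒ (C · A)) · (B ⇒ A) = 1 · 1 = 1
((((B · A) + (B · A)) · (B ⇔ B)) + ¬(B + B)) + ((C ⇒ (C · A)) · (B ⇒ A)) = 1 + 1 = 1
C + B = 2 + 1 = 2
¬B = ¬1 = 1
(C + B) + ¬B = 2 + 1 = 2
¬C = ¬2 = 0
C ⇒ A = 2 ⇒ 1 = 1
¬C ⇔ (C ⇒ A) = 0 ⇔ 1 = 1
((C + B) + ¬B) ⇒ (¬C ⇔ (C ⇒ A)) = 2 ⇒ 1 = 1
A ⇔ B = 1 ⇔ 1 = 1
¬(A ⇔ B) = ¬1 = 1
¬¬(A ⇔ B) = ¬1 = 1
(((C + B) + ¬B) ⇒ (¬C ⇔ (C ⇒ A))) ⇒ ¬¬(A ⇔ B) = 1 ⇒ 1 = 1
B · A = 1 · 1 = 1
B · (B · A) = 1 · 1 = 1
¬(B · (B · A)) = ¬1 = 1
((((C + B) + ¬B) ⇒ (¬C ⇔ (C ⇒ A))) ⇒ ¬¬(A ⇔ B)) · ¬(B · (B · A)) = 1 · 1 = 1
(((((B · A) + (B · A)) · (B ⇔ B)) + ¬(B + B)) + ((C ⇒ (C · A)) · (B ⇒ A))) ⇒ (((((C + B) + ¬B) ⇒ (¬C ⇔ (C ⇒ A))) ⇒ ¬¬(A ⇔ B)) · ¬(B · (B · A))) = 1 ⇒ 1 = 1
¬((((((B · A) + (B · A)) · (B ⇔ B)) + ¬(B + B)) + ((C ⇒ (C · A)) · (B ⇒ A))) ⇒ (((((C + B) + ¬B) ⇒ (¬C ⇔ (C ⇒ A))) ⇒ ¬¬(A ⇔ B)) · ¬(B · (B · A)))) = ¬1 = 1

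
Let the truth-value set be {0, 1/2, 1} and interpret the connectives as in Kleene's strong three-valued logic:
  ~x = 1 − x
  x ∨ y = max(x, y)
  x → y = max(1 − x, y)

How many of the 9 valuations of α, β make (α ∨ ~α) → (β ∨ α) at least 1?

5

α = 0, β = 0 ↦ 0  <
α = 0, β = 1/2 ↦ 1/2  <
α = 0, β = 1 ↦ 1  ≥
α = 1/2, β = 0 ↦ 1/2  <
α = 1/2, β = 1/2 ↦ 1/2  <
α = 1/2, β = 1 ↦ 1  ≥
α = 1, β = 0 ↦ 1  ≥
α = 1, β = 1/2 ↦ 1  ≥
α = 1, β = 1 ↦ 1  ≥
So 5 of the 9 assignments meet the threshold.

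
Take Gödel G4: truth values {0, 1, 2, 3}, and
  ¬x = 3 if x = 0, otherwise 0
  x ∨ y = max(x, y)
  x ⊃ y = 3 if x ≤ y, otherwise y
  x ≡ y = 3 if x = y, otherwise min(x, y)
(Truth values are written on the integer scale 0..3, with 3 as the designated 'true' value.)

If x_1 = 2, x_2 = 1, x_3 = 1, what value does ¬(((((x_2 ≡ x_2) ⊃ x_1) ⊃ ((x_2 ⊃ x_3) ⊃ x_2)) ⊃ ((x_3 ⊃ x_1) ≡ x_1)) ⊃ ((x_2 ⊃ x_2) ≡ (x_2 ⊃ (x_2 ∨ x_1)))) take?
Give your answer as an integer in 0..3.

x_2 ≡ x_2 = 1 ≡ 1 = 3
(x_2 ≡ x_2) ⊃ x_1 = 3 ⊃ 2 = 2
x_2 ⊃ x_3 = 1 ⊃ 1 = 3
(x_2 ⊃ x_3) ⊃ x_2 = 3 ⊃ 1 = 1
((x_2 ≡ x_2) ⊃ x_1) ⊃ ((x_2 ⊃ x_3) ⊃ x_2) = 2 ⊃ 1 = 1
x_3 ⊃ x_1 = 1 ⊃ 2 = 3
(x_3 ⊃ x_1) ≡ x_1 = 3 ≡ 2 = 2
(((x_2 ≡ x_2) ⊃ x_1) ⊃ ((x_2 ⊃ x_3) ⊃ x_2)) ⊃ ((x_3 ⊃ x_1) ≡ x_1) = 1 ⊃ 2 = 3
x_2 ⊃ x_2 = 1 ⊃ 1 = 3
x_2 ∨ x_1 = 1 ∨ 2 = 2
x_2 ⊃ (x_2 ∨ x_1) = 1 ⊃ 2 = 3
(x_2 ⊃ x_2) ≡ (x_2 ⊃ (x_2 ∨ x_1)) = 3 ≡ 3 = 3
((((x_2 ≡ x_2) ⊃ x_1) ⊃ ((x_2 ⊃ x_3) ⊃ x_2)) ⊃ ((x_3 ⊃ x_1) ≡ x_1)) ⊃ ((x_2 ⊃ x_2) ≡ (x_2 ⊃ (x_2 ∨ x_1))) = 3 ⊃ 3 = 3
¬(((((x_2 ≡ x_2) ⊃ x_1) ⊃ ((x_2 ⊃ x_3) ⊃ x_2)) ⊃ ((x_3 ⊃ x_1) ≡ x_1)) ⊃ ((x_2 ⊃ x_2) ≡ (x_2 ⊃ (x_2 ∨ x_1)))) = ¬3 = 0

0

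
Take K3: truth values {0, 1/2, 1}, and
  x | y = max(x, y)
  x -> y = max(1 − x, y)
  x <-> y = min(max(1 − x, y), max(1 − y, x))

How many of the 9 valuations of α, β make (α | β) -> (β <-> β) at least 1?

6

α = 0, β = 0 ↦ 1  ≥
α = 0, β = 1/2 ↦ 1/2  <
α = 0, β = 1 ↦ 1  ≥
α = 1/2, β = 0 ↦ 1  ≥
α = 1/2, β = 1/2 ↦ 1/2  <
α = 1/2, β = 1 ↦ 1  ≥
α = 1, β = 0 ↦ 1  ≥
α = 1, β = 1/2 ↦ 1/2  <
α = 1, β = 1 ↦ 1  ≥
So 6 of the 9 assignments meet the threshold.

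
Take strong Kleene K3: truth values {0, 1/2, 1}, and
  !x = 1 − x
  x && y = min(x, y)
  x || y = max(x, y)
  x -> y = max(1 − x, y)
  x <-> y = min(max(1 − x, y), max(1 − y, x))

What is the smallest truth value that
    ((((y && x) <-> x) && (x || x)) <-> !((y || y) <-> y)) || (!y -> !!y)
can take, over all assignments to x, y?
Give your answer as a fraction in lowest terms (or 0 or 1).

Take x = 0, y = 1/2:
y && x = 1/2 && 0 = 0
(y && x) <-> x = 0 <-> 0 = 1
x || x = 0 || 0 = 0
((y && x) <-> x) && (x || x) = 1 && 0 = 0
y || y = 1/2 || 1/2 = 1/2
(y || y) <-> y = 1/2 <-> 1/2 = 1/2
!((y || y) <-> y) = !1/2 = 1/2
(((y && x) <-> x) && (x || x)) <-> !((y || y) <-> y) = 0 <-> 1/2 = 1/2
!y = !1/2 = 1/2
!y = !1/2 = 1/2
!!y = !1/2 = 1/2
!y -> !!y = 1/2 -> 1/2 = 1/2
((((y && x) <-> x) && (x || x)) <-> !((y || y) <-> y)) || (!y -> !!y) = 1/2 || 1/2 = 1/2
No assignment yields a value below 1/2, so this is the minimum.

1/2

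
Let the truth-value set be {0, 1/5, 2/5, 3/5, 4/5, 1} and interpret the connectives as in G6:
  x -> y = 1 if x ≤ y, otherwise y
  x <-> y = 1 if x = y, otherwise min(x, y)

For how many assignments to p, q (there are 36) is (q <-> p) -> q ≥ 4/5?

value 1: 31 assignments (counts)
value 4/5: 1 assignment (counts)
value 3/5: 1 assignment
value 2/5: 1 assignment
value 1/5: 1 assignment
value 0: 1 assignment
So 32 of the 36 assignments meet the threshold.

32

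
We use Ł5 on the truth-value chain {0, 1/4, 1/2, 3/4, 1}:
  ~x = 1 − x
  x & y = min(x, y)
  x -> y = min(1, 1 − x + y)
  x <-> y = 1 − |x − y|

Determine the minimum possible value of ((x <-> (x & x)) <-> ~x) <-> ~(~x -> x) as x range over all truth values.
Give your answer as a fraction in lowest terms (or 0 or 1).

1/2

Take x = 1/2:
x & x = 1/2 & 1/2 = 1/2
x <-> (x & x) = 1/2 <-> 1/2 = 1
~x = ~1/2 = 1/2
(x <-> (x & x)) <-> ~x = 1 <-> 1/2 = 1/2
~x = ~1/2 = 1/2
~x -> x = 1/2 -> 1/2 = 1
~(~x -> x) = ~1 = 0
((x <-> (x & x)) <-> ~x) <-> ~(~x -> x) = 1/2 <-> 0 = 1/2
No assignment yields a value below 1/2, so this is the minimum.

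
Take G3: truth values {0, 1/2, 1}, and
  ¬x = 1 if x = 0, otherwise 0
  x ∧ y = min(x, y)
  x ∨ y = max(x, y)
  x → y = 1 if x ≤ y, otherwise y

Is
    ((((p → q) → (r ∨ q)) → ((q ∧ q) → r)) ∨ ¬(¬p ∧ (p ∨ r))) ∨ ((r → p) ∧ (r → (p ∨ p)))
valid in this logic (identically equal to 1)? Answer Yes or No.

No

Counterexample: take p = 0, q = 1, r = 1/2.
p → q = 0 → 1 = 1
r ∨ q = 1/2 ∨ 1 = 1
(p → q) → (r ∨ q) = 1 → 1 = 1
q ∧ q = 1 ∧ 1 = 1
(q ∧ q) → r = 1 → 1/2 = 1/2
((p → q) → (r ∨ q)) → ((q ∧ q) → r) = 1 → 1/2 = 1/2
¬p = ¬0 = 1
p ∨ r = 0 ∨ 1/2 = 1/2
¬p ∧ (p ∨ r) = 1 ∧ 1/2 = 1/2
¬(¬p ∧ (p ∨ r)) = ¬1/2 = 0
(((p → q) → (r ∨ q)) → ((q ∧ q) → r)) ∨ ¬(¬p ∧ (p ∨ r)) = 1/2 ∨ 0 = 1/2
r → p = 1/2 → 0 = 0
p ∨ p = 0 ∨ 0 = 0
r → (p ∨ p) = 1/2 → 0 = 0
(r → p) ∧ (r → (p ∨ p)) = 0 ∧ 0 = 0
((((p → q) → (r ∨ q)) → ((q ∧ q) → r)) ∨ ¬(¬p ∧ (p ∨ r))) ∨ ((r → p) ∧ (r → (p ∨ p))) = 1/2 ∨ 0 = 1/2
This gives 1/2 ≠ 1.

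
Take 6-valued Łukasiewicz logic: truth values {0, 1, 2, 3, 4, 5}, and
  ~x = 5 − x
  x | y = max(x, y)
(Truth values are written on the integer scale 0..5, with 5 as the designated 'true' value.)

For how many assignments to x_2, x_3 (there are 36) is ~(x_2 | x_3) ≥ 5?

value 5: 1 assignment (counts)
value 4: 3 assignments
value 3: 5 assignments
value 2: 7 assignments
value 1: 9 assignments
value 0: 11 assignments
So 1 of the 36 assignments meets the threshold.

1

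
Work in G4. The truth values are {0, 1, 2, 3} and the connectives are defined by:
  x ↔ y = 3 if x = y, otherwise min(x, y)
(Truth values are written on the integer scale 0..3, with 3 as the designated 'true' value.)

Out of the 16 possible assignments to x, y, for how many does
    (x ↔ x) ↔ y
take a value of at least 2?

x = 0, y = 0 ↦ 0  <
x = 0, y = 1 ↦ 1  <
x = 0, y = 2 ↦ 2  ≥
x = 0, y = 3 ↦ 3  ≥
x = 1, y = 0 ↦ 0  <
x = 1, y = 1 ↦ 1  <
x = 1, y = 2 ↦ 2  ≥
x = 1, y = 3 ↦ 3  ≥
x = 2, y = 0 ↦ 0  <
x = 2, y = 1 ↦ 1  <
x = 2, y = 2 ↦ 2  ≥
x = 2, y = 3 ↦ 3  ≥
x = 3, y = 0 ↦ 0  <
x = 3, y = 1 ↦ 1  <
x = 3, y = 2 ↦ 2  ≥
x = 3, y = 3 ↦ 3  ≥
So 8 of the 16 assignments meet the threshold.

8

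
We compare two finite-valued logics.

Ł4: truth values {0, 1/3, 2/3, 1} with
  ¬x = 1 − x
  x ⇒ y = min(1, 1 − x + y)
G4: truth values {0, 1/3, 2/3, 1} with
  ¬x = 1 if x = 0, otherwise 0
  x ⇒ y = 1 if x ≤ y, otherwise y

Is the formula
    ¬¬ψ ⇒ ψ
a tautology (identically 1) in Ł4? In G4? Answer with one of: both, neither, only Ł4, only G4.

only Ł4

In Ł4: every assignment gives 1 — tautology.
In G4: at ψ = 1/3 the value is 1/3 — not a tautology.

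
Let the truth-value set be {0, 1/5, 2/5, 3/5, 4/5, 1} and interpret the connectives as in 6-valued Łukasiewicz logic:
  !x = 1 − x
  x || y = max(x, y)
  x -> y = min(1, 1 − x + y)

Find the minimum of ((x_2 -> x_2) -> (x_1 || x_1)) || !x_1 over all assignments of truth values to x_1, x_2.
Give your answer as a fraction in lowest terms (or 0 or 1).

3/5

Take x_1 = 2/5, x_2 = 0:
x_2 -> x_2 = 0 -> 0 = 1
x_1 || x_1 = 2/5 || 2/5 = 2/5
(x_2 -> x_2) -> (x_1 || x_1) = 1 -> 2/5 = 2/5
!x_1 = !2/5 = 3/5
((x_2 -> x_2) -> (x_1 || x_1)) || !x_1 = 2/5 || 3/5 = 3/5
No assignment yields a value below 3/5, so this is the minimum.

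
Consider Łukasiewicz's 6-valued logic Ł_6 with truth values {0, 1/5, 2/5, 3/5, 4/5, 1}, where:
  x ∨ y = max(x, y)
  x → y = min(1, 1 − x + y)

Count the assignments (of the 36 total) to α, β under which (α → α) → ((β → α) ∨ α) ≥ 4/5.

26

value 1: 21 assignments (counts)
value 4/5: 5 assignments (counts)
value 3/5: 4 assignments
value 2/5: 3 assignments
value 1/5: 2 assignments
value 0: 1 assignment
So 26 of the 36 assignments meet the threshold.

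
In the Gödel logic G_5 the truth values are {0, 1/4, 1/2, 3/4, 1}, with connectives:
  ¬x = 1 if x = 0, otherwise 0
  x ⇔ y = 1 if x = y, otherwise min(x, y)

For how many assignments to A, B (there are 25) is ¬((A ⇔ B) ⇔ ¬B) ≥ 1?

20

value 1: 20 assignments (counts)
value 0: 5 assignments
So 20 of the 25 assignments meet the threshold.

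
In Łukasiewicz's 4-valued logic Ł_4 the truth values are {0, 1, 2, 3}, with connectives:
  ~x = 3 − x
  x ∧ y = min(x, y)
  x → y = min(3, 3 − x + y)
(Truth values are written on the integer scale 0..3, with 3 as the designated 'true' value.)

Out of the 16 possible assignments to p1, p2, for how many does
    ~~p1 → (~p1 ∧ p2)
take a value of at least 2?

p1 = 0, p2 = 0 ↦ 3  ≥
p1 = 0, p2 = 1 ↦ 3  ≥
p1 = 0, p2 = 2 ↦ 3  ≥
p1 = 0, p2 = 3 ↦ 3  ≥
p1 = 1, p2 = 0 ↦ 2  ≥
p1 = 1, p2 = 1 ↦ 3  ≥
p1 = 1, p2 = 2 ↦ 3  ≥
p1 = 1, p2 = 3 ↦ 3  ≥
p1 = 2, p2 = 0 ↦ 1  <
p1 = 2, p2 = 1 ↦ 2  ≥
p1 = 2, p2 = 2 ↦ 2  ≥
p1 = 2, p2 = 3 ↦ 2  ≥
p1 = 3, p2 = 0 ↦ 0  <
p1 = 3, p2 = 1 ↦ 0  <
p1 = 3, p2 = 2 ↦ 0  <
p1 = 3, p2 = 3 ↦ 0  <
So 11 of the 16 assignments meet the threshold.

11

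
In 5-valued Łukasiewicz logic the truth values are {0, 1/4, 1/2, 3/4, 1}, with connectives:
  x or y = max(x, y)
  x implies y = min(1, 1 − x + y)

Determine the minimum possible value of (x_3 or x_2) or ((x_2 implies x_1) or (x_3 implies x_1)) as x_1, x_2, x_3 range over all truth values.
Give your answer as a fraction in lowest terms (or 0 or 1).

1/2

Take x_1 = 0, x_2 = 1/2, x_3 = 1/2:
x_3 or x_2 = 1/2 or 1/2 = 1/2
x_2 implies x_1 = 1/2 implies 0 = 1/2
x_3 implies x_1 = 1/2 implies 0 = 1/2
(x_2 implies x_1) or (x_3 implies x_1) = 1/2 or 1/2 = 1/2
(x_3 or x_2) or ((x_2 implies x_1) or (x_3 implies x_1)) = 1/2 or 1/2 = 1/2
No assignment yields a value below 1/2, so this is the minimum.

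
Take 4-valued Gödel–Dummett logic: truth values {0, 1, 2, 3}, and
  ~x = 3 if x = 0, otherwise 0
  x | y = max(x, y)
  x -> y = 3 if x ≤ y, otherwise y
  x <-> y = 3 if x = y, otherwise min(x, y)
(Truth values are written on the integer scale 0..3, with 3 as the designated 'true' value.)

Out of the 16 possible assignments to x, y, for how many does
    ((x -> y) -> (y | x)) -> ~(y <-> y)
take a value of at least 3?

x = 0, y = 0 ↦ 3  ≥
x = 0, y = 1 ↦ 0  <
x = 0, y = 2 ↦ 0  <
x = 0, y = 3 ↦ 0  <
x = 1, y = 0 ↦ 0  <
x = 1, y = 1 ↦ 0  <
x = 1, y = 2 ↦ 0  <
x = 1, y = 3 ↦ 0  <
x = 2, y = 0 ↦ 0  <
x = 2, y = 1 ↦ 0  <
x = 2, y = 2 ↦ 0  <
x = 2, y = 3 ↦ 0  <
x = 3, y = 0 ↦ 0  <
x = 3, y = 1 ↦ 0  <
x = 3, y = 2 ↦ 0  <
x = 3, y = 3 ↦ 0  <
So 1 of the 16 assignments meets the threshold.

1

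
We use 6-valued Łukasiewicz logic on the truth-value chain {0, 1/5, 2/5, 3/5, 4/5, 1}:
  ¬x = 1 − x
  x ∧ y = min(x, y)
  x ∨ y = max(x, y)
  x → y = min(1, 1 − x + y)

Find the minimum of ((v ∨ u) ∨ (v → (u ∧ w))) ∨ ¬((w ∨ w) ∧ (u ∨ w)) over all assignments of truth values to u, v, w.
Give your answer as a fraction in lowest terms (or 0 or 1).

3/5

Take u = 0, v = 2/5, w = 2/5:
v ∨ u = 2/5 ∨ 0 = 2/5
u ∧ w = 0 ∧ 2/5 = 0
v → (u ∧ w) = 2/5 → 0 = 3/5
(v ∨ u) ∨ (v → (u ∧ w)) = 2/5 ∨ 3/5 = 3/5
w ∨ w = 2/5 ∨ 2/5 = 2/5
u ∨ w = 0 ∨ 2/5 = 2/5
(w ∨ w) ∧ (u ∨ w) = 2/5 ∧ 2/5 = 2/5
¬((w ∨ w) ∧ (u ∨ w)) = ¬2/5 = 3/5
((v ∨ u) ∨ (v → (u ∧ w))) ∨ ¬((w ∨ w) ∧ (u ∨ w)) = 3/5 ∨ 3/5 = 3/5
No assignment yields a value below 3/5, so this is the minimum.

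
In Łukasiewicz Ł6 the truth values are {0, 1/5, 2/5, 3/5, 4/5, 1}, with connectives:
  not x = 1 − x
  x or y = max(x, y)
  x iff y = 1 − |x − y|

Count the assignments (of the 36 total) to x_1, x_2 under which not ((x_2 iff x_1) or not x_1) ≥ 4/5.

3

value 1: 1 assignment (counts)
value 4/5: 2 assignments (counts)
value 3/5: 3 assignments
value 2/5: 7 assignments
value 1/5: 12 assignments
value 0: 11 assignments
So 3 of the 36 assignments meet the threshold.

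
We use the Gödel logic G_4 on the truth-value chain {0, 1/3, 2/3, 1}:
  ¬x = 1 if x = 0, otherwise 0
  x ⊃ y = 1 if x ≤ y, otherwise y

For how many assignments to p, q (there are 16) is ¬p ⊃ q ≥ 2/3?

14

p = 0, q = 0 ↦ 0  <
p = 0, q = 1/3 ↦ 1/3  <
p = 0, q = 2/3 ↦ 2/3  ≥
p = 0, q = 1 ↦ 1  ≥
p = 1/3, q = 0 ↦ 1  ≥
p = 1/3, q = 1/3 ↦ 1  ≥
p = 1/3, q = 2/3 ↦ 1  ≥
p = 1/3, q = 1 ↦ 1  ≥
p = 2/3, q = 0 ↦ 1  ≥
p = 2/3, q = 1/3 ↦ 1  ≥
p = 2/3, q = 2/3 ↦ 1  ≥
p = 2/3, q = 1 ↦ 1  ≥
p = 1, q = 0 ↦ 1  ≥
p = 1, q = 1/3 ↦ 1  ≥
p = 1, q = 2/3 ↦ 1  ≥
p = 1, q = 1 ↦ 1  ≥
So 14 of the 16 assignments meet the threshold.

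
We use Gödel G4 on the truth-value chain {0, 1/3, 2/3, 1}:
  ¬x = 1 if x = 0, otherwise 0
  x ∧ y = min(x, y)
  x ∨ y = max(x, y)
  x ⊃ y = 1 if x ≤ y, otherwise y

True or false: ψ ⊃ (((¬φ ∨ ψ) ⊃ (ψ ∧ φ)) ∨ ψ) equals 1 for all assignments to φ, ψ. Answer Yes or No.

Yes

φ = 0, ψ = 0 ↦ 1
φ = 0, ψ = 1/3 ↦ 1
φ = 0, ψ = 2/3 ↦ 1
φ = 0, ψ = 1 ↦ 1
φ = 1/3, ψ = 0 ↦ 1
φ = 1/3, ψ = 1/3 ↦ 1
φ = 1/3, ψ = 2/3 ↦ 1
φ = 1/3, ψ = 1 ↦ 1
φ = 2/3, ψ = 0 ↦ 1
φ = 2/3, ψ = 1/3 ↦ 1
φ = 2/3, ψ = 2/3 ↦ 1
φ = 2/3, ψ = 1 ↦ 1
φ = 1, ψ = 0 ↦ 1
φ = 1, ψ = 1/3 ↦ 1
φ = 1, ψ = 2/3 ↦ 1
φ = 1, ψ = 1 ↦ 1
Every assignment gives a value ≥ 1.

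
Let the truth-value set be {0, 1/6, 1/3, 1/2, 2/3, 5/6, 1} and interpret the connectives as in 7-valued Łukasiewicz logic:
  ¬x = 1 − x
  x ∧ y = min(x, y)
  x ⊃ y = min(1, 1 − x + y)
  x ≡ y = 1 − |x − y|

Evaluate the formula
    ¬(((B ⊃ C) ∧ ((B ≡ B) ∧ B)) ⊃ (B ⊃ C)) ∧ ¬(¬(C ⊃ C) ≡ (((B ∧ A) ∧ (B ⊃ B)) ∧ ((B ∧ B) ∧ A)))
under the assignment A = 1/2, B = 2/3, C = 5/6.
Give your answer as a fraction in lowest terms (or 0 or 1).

0

B ⊃ C = 2/3 ⊃ 5/6 = 1
B ≡ B = 2/3 ≡ 2/3 = 1
(B ≡ B) ∧ B = 1 ∧ 2/3 = 2/3
(B ⊃ C) ∧ ((B ≡ B) ∧ B) = 1 ∧ 2/3 = 2/3
B ⊃ C = 2/3 ⊃ 5/6 = 1
((B ⊃ C) ∧ ((B ≡ B) ∧ B)) ⊃ (B ⊃ C) = 2/3 ⊃ 1 = 1
¬(((B ⊃ C) ∧ ((B ≡ B) ∧ B)) ⊃ (B ⊃ C)) = ¬1 = 0
C ⊃ C = 5/6 ⊃ 5/6 = 1
¬(C ⊃ C) = ¬1 = 0
B ∧ A = 2/3 ∧ 1/2 = 1/2
B ⊃ B = 2/3 ⊃ 2/3 = 1
(B ∧ A) ∧ (B ⊃ B) = 1/2 ∧ 1 = 1/2
B ∧ B = 2/3 ∧ 2/3 = 2/3
(B ∧ B) ∧ A = 2/3 ∧ 1/2 = 1/2
((B ∧ A) ∧ (B ⊃ B)) ∧ ((B ∧ B) ∧ A) = 1/2 ∧ 1/2 = 1/2
¬(C ⊃ C) ≡ (((B ∧ A) ∧ (B ⊃ B)) ∧ ((B ∧ B) ∧ A)) = 0 ≡ 1/2 = 1/2
¬(¬(C ⊃ C) ≡ (((B ∧ A) ∧ (B ⊃ B)) ∧ ((B ∧ B) ∧ A))) = ¬1/2 = 1/2
¬(((B ⊃ C) ∧ ((B ≡ B) ∧ B)) ⊃ (B ⊃ C)) ∧ ¬(¬(C ⊃ C) ≡ (((B ∧ A) ∧ (B ⊃ B)) ∧ ((B ∧ B) ∧ A))) = 0 ∧ 1/2 = 0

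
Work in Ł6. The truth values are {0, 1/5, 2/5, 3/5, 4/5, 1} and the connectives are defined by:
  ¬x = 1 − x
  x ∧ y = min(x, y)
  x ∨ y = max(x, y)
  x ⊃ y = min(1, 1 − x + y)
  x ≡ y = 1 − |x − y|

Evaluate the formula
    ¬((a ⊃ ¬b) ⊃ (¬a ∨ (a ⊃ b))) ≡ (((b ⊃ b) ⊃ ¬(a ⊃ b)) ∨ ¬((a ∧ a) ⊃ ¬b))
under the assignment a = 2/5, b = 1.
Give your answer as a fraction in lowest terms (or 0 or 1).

3/5

¬b = ¬1 = 0
a ⊃ ¬b = 2/5 ⊃ 0 = 3/5
¬a = ¬2/5 = 3/5
a ⊃ b = 2/5 ⊃ 1 = 1
¬a ∨ (a ⊃ b) = 3/5 ∨ 1 = 1
(a ⊃ ¬b) ⊃ (¬a ∨ (a ⊃ b)) = 3/5 ⊃ 1 = 1
¬((a ⊃ ¬b) ⊃ (¬a ∨ (a ⊃ b))) = ¬1 = 0
b ⊃ b = 1 ⊃ 1 = 1
a ⊃ b = 2/5 ⊃ 1 = 1
¬(a ⊃ b) = ¬1 = 0
(b ⊃ b) ⊃ ¬(a ⊃ b) = 1 ⊃ 0 = 0
a ∧ a = 2/5 ∧ 2/5 = 2/5
¬b = ¬1 = 0
(a ∧ a) ⊃ ¬b = 2/5 ⊃ 0 = 3/5
¬((a ∧ a) ⊃ ¬b) = ¬3/5 = 2/5
((b ⊃ b) ⊃ ¬(a ⊃ b)) ∨ ¬((a ∧ a) ⊃ ¬b) = 0 ∨ 2/5 = 2/5
¬((a ⊃ ¬b) ⊃ (¬a ∨ (a ⊃ b))) ≡ (((b ⊃ b) ⊃ ¬(a ⊃ b)) ∨ ¬((a ∧ a) ⊃ ¬b)) = 0 ≡ 2/5 = 3/5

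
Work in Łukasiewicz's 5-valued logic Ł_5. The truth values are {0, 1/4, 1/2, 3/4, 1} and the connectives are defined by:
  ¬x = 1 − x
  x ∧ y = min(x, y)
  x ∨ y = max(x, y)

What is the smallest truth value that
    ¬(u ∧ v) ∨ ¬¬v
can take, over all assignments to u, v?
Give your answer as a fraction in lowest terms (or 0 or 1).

Take u = 1/2, v = 1/2:
u ∧ v = 1/2 ∧ 1/2 = 1/2
¬(u ∧ v) = ¬1/2 = 1/2
¬v = ¬1/2 = 1/2
¬¬v = ¬1/2 = 1/2
¬(u ∧ v) ∨ ¬¬v = 1/2 ∨ 1/2 = 1/2
No assignment yields a value below 1/2, so this is the minimum.

1/2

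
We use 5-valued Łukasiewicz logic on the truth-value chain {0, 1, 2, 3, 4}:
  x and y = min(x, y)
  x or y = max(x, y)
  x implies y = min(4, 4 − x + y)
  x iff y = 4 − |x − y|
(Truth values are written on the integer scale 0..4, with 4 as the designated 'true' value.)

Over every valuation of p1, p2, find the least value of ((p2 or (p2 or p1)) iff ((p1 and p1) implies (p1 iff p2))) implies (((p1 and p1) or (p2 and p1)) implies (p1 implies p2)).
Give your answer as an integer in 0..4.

Take p1 = 3, p2 = 0:
p2 or p1 = 0 or 3 = 3
p2 or (p2 or p1) = 0 or 3 = 3
p1 and p1 = 3 and 3 = 3
p1 iff p2 = 3 iff 0 = 1
(p1 and p1) implies (p1 iff p2) = 3 implies 1 = 2
(p2 or (p2 or p1)) iff ((p1 and p1) implies (p1 iff p2)) = 3 iff 2 = 3
p1 and p1 = 3 and 3 = 3
p2 and p1 = 0 and 3 = 0
(p1 and p1) or (p2 and p1) = 3 or 0 = 3
p1 implies p2 = 3 implies 0 = 1
((p1 and p1) or (p2 and p1)) implies (p1 implies p2) = 3 implies 1 = 2
((p2 or (p2 or p1)) iff ((p1 and p1) implies (p1 iff p2))) implies (((p1 and p1) or (p2 and p1)) implies (p1 implies p2)) = 3 implies 2 = 3
No assignment yields a value below 3, so this is the minimum.

3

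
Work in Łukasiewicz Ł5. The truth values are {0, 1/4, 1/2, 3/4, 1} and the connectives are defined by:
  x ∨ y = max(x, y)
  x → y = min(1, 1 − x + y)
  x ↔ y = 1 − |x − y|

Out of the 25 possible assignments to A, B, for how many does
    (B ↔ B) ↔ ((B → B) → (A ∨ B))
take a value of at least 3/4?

16

value 1: 9 assignments (counts)
value 3/4: 7 assignments (counts)
value 1/2: 5 assignments
value 1/4: 3 assignments
value 0: 1 assignment
So 16 of the 25 assignments meet the threshold.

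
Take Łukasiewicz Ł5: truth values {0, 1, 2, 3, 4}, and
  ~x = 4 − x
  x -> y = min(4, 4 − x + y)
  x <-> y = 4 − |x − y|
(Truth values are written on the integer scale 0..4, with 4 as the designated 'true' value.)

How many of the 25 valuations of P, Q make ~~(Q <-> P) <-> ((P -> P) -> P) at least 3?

value 4: 7 assignments (counts)
value 3: 7 assignments (counts)
value 2: 6 assignments
value 1: 3 assignments
value 0: 2 assignments
So 14 of the 25 assignments meet the threshold.

14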